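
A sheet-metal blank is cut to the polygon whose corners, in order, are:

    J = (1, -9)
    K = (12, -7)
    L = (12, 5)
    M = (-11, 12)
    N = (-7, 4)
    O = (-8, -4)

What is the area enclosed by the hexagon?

Σ = (101) + (144) + (199) + (40) + (60) + (76) = 620
Area = |Σ|/2 = 310.

310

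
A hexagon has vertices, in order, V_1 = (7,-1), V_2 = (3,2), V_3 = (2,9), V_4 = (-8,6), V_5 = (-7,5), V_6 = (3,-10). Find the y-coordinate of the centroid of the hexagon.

Apply the shoelace (surveyor's) formula. First the cross-terms c_i = x_i·y_{i+1} − x_{i+1}·y_i:
  17, 23, 84, 2, 55, 67  ⇒  2A = 248, A = 124.
Then Σ (y_i + y_{i+1})·c_i = 540, so ȳ = 540 / (6·124) = 45/62.

45/62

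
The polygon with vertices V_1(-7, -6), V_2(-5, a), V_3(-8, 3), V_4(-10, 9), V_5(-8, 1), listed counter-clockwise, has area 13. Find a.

-4

The doubled signed area Σ (x_i y_{i+1} − x_{i+1} y_i) is linear in a.
With a=0 it equals 30; the coefficient of a is 1 (from the two edges through V_2).
So 1·a + 30 = 2·13 = 26 ⇒ a = -4.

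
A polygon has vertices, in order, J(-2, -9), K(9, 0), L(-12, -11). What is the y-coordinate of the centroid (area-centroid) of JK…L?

-20/3

Apply the surveyor's formula. First the cross-terms c_i = x_i·y_{i+1} − x_{i+1}·y_i:
  81, -99, 86  ⇒  2A = 68, A = 34.
Then Σ (y_i + y_{i+1})·c_i = -1360, so ȳ = -1360 / (6·34) = -20/3.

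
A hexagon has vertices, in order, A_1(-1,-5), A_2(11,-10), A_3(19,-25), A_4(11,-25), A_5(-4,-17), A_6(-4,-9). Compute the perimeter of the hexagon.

68

|A_1A_2| = √((12)² + (-5)²) = √169 = 13
|A_2A_3| = √((8)² + (-15)²) = √289 = 17
|A_3A_4| = √((-8)² + (0)²) = √64 = 8
|A_4A_5| = √((-15)² + (8)²) = √289 = 17
|A_5A_6| = √((0)² + (8)²) = √64 = 8
|A_6A_1| = √((3)² + (4)²) = √25 = 5
Perimeter = 13 + 17 + 8 + 17 + 8 + 5 = 68.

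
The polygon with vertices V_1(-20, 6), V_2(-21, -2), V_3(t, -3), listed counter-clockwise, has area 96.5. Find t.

The doubled signed area Σ (x_i y_{i+1} − x_{i+1} y_i) is linear in t.
With t=0 it equals 169; the coefficient of t is 8 (from the two edges through V_3).
So 8·t + 169 = 2·96.5 = 193 ⇒ t = 3.

3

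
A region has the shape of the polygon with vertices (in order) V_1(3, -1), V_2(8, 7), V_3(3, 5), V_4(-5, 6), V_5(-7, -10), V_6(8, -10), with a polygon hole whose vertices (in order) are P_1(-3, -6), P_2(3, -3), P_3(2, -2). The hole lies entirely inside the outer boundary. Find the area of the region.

173

Outer boundary:
Cross-terms: 29, 19, 43, 92, 150, 22  ⇒  Σ = 355
Area = |Σ|/2 = 177.5.
Hole:
Apply Gauss's area formula: 2A = Σ (x_i·y_{i+1} − x_{i+1}·y_i), indices taken mod 3.
P_1→P_2: (-3)(-3) − (3)(-6) = 27
P_2→P_3: (3)(-2) − (2)(-3) = 0
P_3→P_1: (2)(-6) − (-3)(-2) = -18
Σ = 9
Area = |Σ|/2 = 4.5.
Net area = 177.5 − 4.5 = 173.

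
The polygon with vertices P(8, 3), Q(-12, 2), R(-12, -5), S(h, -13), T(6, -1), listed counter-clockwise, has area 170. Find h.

-14

The doubled signed area Σ (x_i y_{i+1} − x_{i+1} y_i) is linear in h.
With h=0 it equals 396; the coefficient of h is 4 (from the two edges through S).
So 4·h + 396 = 2·170 = 340 ⇒ h = -14.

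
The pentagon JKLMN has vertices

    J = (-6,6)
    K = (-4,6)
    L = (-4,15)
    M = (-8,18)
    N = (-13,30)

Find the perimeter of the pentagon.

|JK| = √((2)² + (0)²) = √4 = 2
|KL| = √((0)² + (9)²) = √81 = 9
|LM| = √((-4)² + (3)²) = √25 = 5
|MN| = √((-5)² + (12)²) = √169 = 13
|NJ| = √((7)² + (-24)²) = √625 = 25
Perimeter = 2 + 9 + 5 + 13 + 25 = 54.

54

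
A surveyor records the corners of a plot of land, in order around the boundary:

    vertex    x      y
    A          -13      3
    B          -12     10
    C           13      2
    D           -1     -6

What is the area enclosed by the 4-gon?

202.5

Σ = (-94) + (-154) + (-76) + (-81) = -405
Area = |Σ|/2 = 202.5.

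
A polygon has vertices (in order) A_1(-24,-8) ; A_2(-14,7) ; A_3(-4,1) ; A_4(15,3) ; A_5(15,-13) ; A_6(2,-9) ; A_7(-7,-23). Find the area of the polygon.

623.5

Apply the surveyor's formula: 2A = Σ (x_i·y_{i+1} − x_{i+1}·y_i), indices taken mod 7.
Cross-terms: -280, 14, -27, -240, -109, -109, -496  ⇒  Σ = -1247
Area = |Σ|/2 = 623.5.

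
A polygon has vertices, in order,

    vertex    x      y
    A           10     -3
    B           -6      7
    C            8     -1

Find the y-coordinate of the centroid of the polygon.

1

Apply the shoelace (surveyor's) formula. First the cross-terms c_i = x_i·y_{i+1} − x_{i+1}·y_i:
  52, -50, -14  ⇒  2A = -12, A = -6.
Then Σ (y_i + y_{i+1})·c_i = -36, so ȳ = -36 / (6·(-6)) = 1.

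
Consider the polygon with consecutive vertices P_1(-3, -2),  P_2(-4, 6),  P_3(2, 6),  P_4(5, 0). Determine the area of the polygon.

P_1→P_2: (-3)(6) − (-4)(-2) = -26
P_2→P_3: (-4)(6) − (2)(6) = -36
P_3→P_4: (2)(0) − (5)(6) = -30
P_4→P_1: (5)(-2) − (-3)(0) = -10
Σ = -102
Area = |Σ|/2 = 51.

51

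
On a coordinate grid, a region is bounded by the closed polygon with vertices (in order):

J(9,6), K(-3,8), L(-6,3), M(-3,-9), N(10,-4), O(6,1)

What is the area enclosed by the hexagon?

177.5

Apply the shoelace (surveyor's) formula: 2A = Σ (x_i·y_{i+1} − x_{i+1}·y_i), indices taken mod 6.
Cross-terms: 90, 39, 63, 102, 34, 27  ⇒  Σ = 355
Area = |Σ|/2 = 177.5.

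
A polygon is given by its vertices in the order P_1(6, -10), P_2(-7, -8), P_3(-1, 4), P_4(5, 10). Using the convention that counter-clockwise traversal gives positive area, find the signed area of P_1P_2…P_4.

-147

P_1→P_2: (6)(-8) − (-7)(-10) = -118
P_2→P_3: (-7)(4) − (-1)(-8) = -36
P_3→P_4: (-1)(10) − (5)(4) = -30
P_4→P_1: (5)(-10) − (6)(10) = -110
Σ = -294
Signed area = Σ/2 = -147 (negative ⇒ clockwise traversal).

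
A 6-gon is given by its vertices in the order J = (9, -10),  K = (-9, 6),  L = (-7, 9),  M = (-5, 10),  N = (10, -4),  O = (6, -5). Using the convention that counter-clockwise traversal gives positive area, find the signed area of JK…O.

-110.5

Apply the surveyor's formula: 2A = Σ (x_i·y_{i+1} − x_{i+1}·y_i), indices taken mod 6.
Σ = (-36) + (-39) + (-25) + (-80) + (-26) + (-15) = -221
Signed area = Σ/2 = -110.5 (negative ⇒ clockwise traversal).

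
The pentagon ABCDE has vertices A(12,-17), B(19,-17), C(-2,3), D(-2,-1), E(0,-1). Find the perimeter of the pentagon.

62

|AB| = √((7)² + (0)²) = √49 = 7
|BC| = √((-21)² + (20)²) = √841 = 29
|CD| = √((0)² + (-4)²) = √16 = 4
|DE| = √((2)² + (0)²) = √4 = 2
|EA| = √((12)² + (-16)²) = √400 = 20
Perimeter = 7 + 29 + 4 + 2 + 20 = 62.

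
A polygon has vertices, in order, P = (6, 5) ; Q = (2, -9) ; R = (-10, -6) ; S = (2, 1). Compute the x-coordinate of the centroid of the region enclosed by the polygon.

-2/3

Apply the shoelace (surveyor's) formula. First the cross-terms c_i = x_i·y_{i+1} − x_{i+1}·y_i:
  -64, -102, 2, 4  ⇒  2A = -160, A = -80.
Then Σ (x_i + x_{i+1})·c_i = 320, so x̄ = 320 / (6·(-80)) = -2/3.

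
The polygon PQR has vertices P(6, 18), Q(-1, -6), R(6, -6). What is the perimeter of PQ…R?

56

|PQ| = √((-7)² + (-24)²) = √625 = 25
|QR| = √((7)² + (0)²) = √49 = 7
|RP| = √((0)² + (24)²) = √576 = 24
Perimeter = 25 + 7 + 24 = 56.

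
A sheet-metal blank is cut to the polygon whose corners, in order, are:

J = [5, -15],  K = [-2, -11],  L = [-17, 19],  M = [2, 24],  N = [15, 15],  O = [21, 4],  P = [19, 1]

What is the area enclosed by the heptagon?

843

Apply the shoelace (surveyor's) formula: 2A = Σ (x_i·y_{i+1} − x_{i+1}·y_i), indices taken mod 7.
J→K: (5)(-11) − (-2)(-15) = -85
K→L: (-2)(19) − (-17)(-11) = -225
L→M: (-17)(24) − (2)(19) = -446
M→N: (2)(15) − (15)(24) = -330
N→O: (15)(4) − (21)(15) = -255
O→P: (21)(1) − (19)(4) = -55
P→J: (19)(-15) − (5)(1) = -290
Σ = -1686
Area = |Σ|/2 = 843.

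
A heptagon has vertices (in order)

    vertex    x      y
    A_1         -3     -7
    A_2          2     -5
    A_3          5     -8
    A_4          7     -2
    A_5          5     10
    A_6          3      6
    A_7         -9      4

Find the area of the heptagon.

Apply the shoelace (surveyor's) formula: 2A = Σ (x_i·y_{i+1} − x_{i+1}·y_i), indices taken mod 7.
Cross-terms: 29, 9, 46, 80, 0, 66, 75  ⇒  Σ = 305
Area = |Σ|/2 = 152.5.

152.5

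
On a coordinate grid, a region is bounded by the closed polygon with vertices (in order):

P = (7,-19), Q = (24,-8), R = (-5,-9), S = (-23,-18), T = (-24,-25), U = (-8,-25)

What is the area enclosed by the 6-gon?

448.5

Apply Gauss's area formula: 2A = Σ (x_i·y_{i+1} − x_{i+1}·y_i), indices taken mod 6.
Σ = (400) + (-256) + (-117) + (143) + (400) + (327) = 897
Area = |Σ|/2 = 448.5.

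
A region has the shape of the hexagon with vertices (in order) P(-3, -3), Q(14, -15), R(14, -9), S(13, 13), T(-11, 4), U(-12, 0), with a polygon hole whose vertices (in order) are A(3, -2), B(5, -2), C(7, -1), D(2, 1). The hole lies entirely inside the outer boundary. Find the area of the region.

367

Outer boundary:
P→Q: (-3)(-15) − (14)(-3) = 87
Q→R: (14)(-9) − (14)(-15) = 84
R→S: (14)(13) − (13)(-9) = 299
S→T: (13)(4) − (-11)(13) = 195
T→U: (-11)(0) − (-12)(4) = 48
U→P: (-12)(-3) − (-3)(0) = 36
Σ = 749
Area = |Σ|/2 = 374.5.
Hole:
Apply the shoelace (surveyor's) formula: 2A = Σ (x_i·y_{i+1} − x_{i+1}·y_i), indices taken mod 4.
Σ = (4) + (9) + (9) + (-7) = 15
Area = |Σ|/2 = 7.5.
Net area = 374.5 − 7.5 = 367.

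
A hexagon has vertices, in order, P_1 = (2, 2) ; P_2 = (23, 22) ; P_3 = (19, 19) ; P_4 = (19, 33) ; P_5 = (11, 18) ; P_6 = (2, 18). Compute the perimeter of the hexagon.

|P_1P_2| = √((21)² + (20)²) = √841 = 29
|P_2P_3| = √((-4)² + (-3)²) = √25 = 5
|P_3P_4| = √((0)² + (14)²) = √196 = 14
|P_4P_5| = √((-8)² + (-15)²) = √289 = 17
|P_5P_6| = √((-9)² + (0)²) = √81 = 9
|P_6P_1| = √((0)² + (-16)²) = √256 = 16
Perimeter = 29 + 5 + 14 + 17 + 9 + 16 = 90.

90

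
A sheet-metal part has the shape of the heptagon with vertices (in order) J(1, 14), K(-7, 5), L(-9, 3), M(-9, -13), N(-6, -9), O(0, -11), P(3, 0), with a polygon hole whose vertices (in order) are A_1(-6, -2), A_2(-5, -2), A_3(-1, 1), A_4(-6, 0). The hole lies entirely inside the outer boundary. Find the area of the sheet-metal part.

Outer boundary:
Apply the surveyor's formula: 2A = Σ (x_i·y_{i+1} − x_{i+1}·y_i), indices taken mod 7.
Cross-terms: 103, 24, 144, 3, 66, 33, 42  ⇒  Σ = 415
Area = |Σ|/2 = 207.5.
Hole:
Cross-terms: 2, -7, 6, 12  ⇒  Σ = 13
Area = |Σ|/2 = 6.5.
Net area = 207.5 − 6.5 = 201.

201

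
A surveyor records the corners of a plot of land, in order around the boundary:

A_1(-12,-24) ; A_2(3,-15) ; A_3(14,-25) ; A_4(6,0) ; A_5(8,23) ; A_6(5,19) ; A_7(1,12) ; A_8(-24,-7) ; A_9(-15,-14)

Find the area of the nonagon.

Apply the shoelace (surveyor's) formula: 2A = Σ (x_i·y_{i+1} − x_{i+1}·y_i), indices taken mod 9.
Cross-terms: 252, 135, 150, 138, 37, 41, 281, 231, 192  ⇒  Σ = 1457
Area = |Σ|/2 = 728.5.

728.5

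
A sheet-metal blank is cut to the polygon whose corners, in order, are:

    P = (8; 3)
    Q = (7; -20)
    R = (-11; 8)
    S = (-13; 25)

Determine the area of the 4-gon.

377.5

Cross-terms: -181, -164, -171, -239  ⇒  Σ = -755
Area = |Σ|/2 = 377.5.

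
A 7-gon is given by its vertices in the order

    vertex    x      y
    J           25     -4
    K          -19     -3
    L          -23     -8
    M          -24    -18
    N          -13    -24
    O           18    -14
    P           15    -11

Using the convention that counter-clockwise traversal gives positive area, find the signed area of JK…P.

668.5

Apply the surveyor's formula: 2A = Σ (x_i·y_{i+1} − x_{i+1}·y_i), indices taken mod 7.
Σ = (-151) + (83) + (222) + (342) + (614) + (12) + (215) = 1337
Signed area = Σ/2 = 668.5 (positive ⇒ counter-clockwise traversal).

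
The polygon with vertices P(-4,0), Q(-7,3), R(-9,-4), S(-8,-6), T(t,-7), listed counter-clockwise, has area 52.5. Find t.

Write out the shoelace sum; only the two edges meeting at T involve t:
2·Area = [((-8)·(-7) − t·(-6)) + (t·0 − (-4)·(-7))] + 65
       = 6·t + 93 = 105
⇒ t = 2.

2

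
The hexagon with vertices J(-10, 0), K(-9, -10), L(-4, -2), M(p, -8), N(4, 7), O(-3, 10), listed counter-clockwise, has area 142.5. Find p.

-2

Write out the shoelace sum; only the two edges meeting at M involve p:
2·Area = [((-4)·(-8) − p·(-2)) + (p·7 − 4·(-8))] + 239
       = 9·p + 303 = 285
⇒ p = -2.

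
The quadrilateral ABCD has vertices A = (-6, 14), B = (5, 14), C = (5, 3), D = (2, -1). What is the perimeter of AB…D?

|AB| = √((11)² + (0)²) = √121 = 11
|BC| = √((0)² + (-11)²) = √121 = 11
|CD| = √((-3)² + (-4)²) = √25 = 5
|DA| = √((-8)² + (15)²) = √289 = 17
Perimeter = 11 + 11 + 5 + 17 = 44.

44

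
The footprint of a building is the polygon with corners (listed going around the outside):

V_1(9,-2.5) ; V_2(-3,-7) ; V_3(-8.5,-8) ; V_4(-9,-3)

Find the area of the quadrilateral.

51.5

Apply the surveyor's formula: 2A = Σ (x_i·y_{i+1} − x_{i+1}·y_i), indices taken mod 4.
V_1→V_2: (9)(-7) − (-3)(-2.5) = -70.5
V_2→V_3: (-3)(-8) − (-8.5)(-7) = -35.5
V_3→V_4: (-8.5)(-3) − (-9)(-8) = -46.5
V_4→V_1: (-9)(-2.5) − (9)(-3) = 49.5
Σ = -103
Area = |Σ|/2 = 51.5.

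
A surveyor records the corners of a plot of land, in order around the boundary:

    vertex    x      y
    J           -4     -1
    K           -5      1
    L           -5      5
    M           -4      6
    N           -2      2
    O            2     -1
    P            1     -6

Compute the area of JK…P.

Apply the shoelace formula: 2A = Σ (x_i·y_{i+1} − x_{i+1}·y_i), indices taken mod 7.
Σ = (-9) + (-20) + (-10) + (4) + (-2) + (-11) + (-25) = -73
Area = |Σ|/2 = 36.5.

36.5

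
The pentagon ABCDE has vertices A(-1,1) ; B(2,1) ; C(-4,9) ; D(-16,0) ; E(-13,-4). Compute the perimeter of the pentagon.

|AB| = √((3)² + (0)²) = √9 = 3
|BC| = √((-6)² + (8)²) = √100 = 10
|CD| = √((-12)² + (-9)²) = √225 = 15
|DE| = √((3)² + (-4)²) = √25 = 5
|EA| = √((12)² + (5)²) = √169 = 13
Perimeter = 3 + 10 + 15 + 5 + 13 = 46.

46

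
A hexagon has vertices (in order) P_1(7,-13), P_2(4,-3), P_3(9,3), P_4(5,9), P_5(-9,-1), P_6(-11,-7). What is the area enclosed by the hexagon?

Σ = (31) + (39) + (66) + (76) + (52) + (192) = 456
Area = |Σ|/2 = 228.

228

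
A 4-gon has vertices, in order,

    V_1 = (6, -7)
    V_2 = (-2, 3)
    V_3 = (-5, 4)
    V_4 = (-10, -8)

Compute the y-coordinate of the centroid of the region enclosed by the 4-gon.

Apply the surveyor's formula. First the cross-terms c_i = x_i·y_{i+1} − x_{i+1}·y_i:
  4, 7, 80, 118  ⇒  2A = 209, A = 104.5.
Then Σ (y_i + y_{i+1})·c_i = -2057, so ȳ = -2057 / (6·104.5) = -187/57.

-187/57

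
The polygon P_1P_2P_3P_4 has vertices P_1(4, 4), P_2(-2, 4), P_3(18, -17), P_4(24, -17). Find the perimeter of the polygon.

|P_1P_2| = √((-6)² + (0)²) = √36 = 6
|P_2P_3| = √((20)² + (-21)²) = √841 = 29
|P_3P_4| = √((6)² + (0)²) = √36 = 6
|P_4P_1| = √((-20)² + (21)²) = √841 = 29
Perimeter = 6 + 29 + 6 + 29 = 70.

70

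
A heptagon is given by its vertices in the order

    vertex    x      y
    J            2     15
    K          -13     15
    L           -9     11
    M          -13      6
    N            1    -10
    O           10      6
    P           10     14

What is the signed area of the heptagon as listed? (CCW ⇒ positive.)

J→K: (2)(15) − (-13)(15) = 225
K→L: (-13)(11) − (-9)(15) = -8
L→M: (-9)(6) − (-13)(11) = 89
M→N: (-13)(-10) − (1)(6) = 124
N→O: (1)(6) − (10)(-10) = 106
O→P: (10)(14) − (10)(6) = 80
P→J: (10)(15) − (2)(14) = 122
Σ = 738
Signed area = Σ/2 = 369 (positive ⇒ counter-clockwise traversal).

369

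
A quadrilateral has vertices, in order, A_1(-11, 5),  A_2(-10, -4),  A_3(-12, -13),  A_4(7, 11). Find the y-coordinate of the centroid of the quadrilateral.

142/97

Apply the shoelace formula. First the cross-terms c_i = x_i·y_{i+1} − x_{i+1}·y_i:
  94, 82, -41, 156  ⇒  2A = 291, A = 145.5.
Then Σ (y_i + y_{i+1})·c_i = 1278, so ȳ = 1278 / (6·145.5) = 142/97.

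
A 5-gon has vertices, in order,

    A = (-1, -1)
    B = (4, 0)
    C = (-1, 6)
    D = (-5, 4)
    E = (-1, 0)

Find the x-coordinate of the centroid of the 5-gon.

-98/177

Apply the surveyor's formula. First the cross-terms c_i = x_i·y_{i+1} − x_{i+1}·y_i:
  4, 24, 26, 4, 1  ⇒  2A = 59, A = 29.5.
Then Σ (x_i + x_{i+1})·c_i = -98, so x̄ = -98 / (6·29.5) = -98/177.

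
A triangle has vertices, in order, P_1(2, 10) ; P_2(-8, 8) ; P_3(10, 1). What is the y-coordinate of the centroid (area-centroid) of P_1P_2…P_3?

Apply Gauss's area formula. First the cross-terms c_i = x_i·y_{i+1} − x_{i+1}·y_i:
  96, -88, 98  ⇒  2A = 106, A = 53.
Then Σ (y_i + y_{i+1})·c_i = 2014, so ȳ = 2014 / (6·53) = 19/3.

19/3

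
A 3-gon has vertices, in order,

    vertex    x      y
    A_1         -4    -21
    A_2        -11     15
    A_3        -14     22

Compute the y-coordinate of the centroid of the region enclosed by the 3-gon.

Apply the shoelace (surveyor's) formula. First the cross-terms c_i = x_i·y_{i+1} − x_{i+1}·y_i:
  -291, -32, 382  ⇒  2A = 59, A = 29.5.
Then Σ (y_i + y_{i+1})·c_i = 944, so ȳ = 944 / (6·29.5) = 16/3.

16/3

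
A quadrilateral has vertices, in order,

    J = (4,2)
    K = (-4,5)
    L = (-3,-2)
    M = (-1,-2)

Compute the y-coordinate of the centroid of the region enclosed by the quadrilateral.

83/61

Apply the surveyor's formula. First the cross-terms c_i = x_i·y_{i+1} − x_{i+1}·y_i:
  28, 23, 4, 6  ⇒  2A = 61, A = 30.5.
Then Σ (y_i + y_{i+1})·c_i = 249, so ȳ = 249 / (6·30.5) = 83/61.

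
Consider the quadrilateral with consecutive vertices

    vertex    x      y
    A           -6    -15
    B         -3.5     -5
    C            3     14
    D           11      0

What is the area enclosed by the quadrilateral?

A→B: (-6)(-5) − (-3.5)(-15) = -22.5
B→C: (-3.5)(14) − (3)(-5) = -34
C→D: (3)(0) − (11)(14) = -154
D→A: (11)(-15) − (-6)(0) = -165
Σ = -375.5
Area = |Σ|/2 = 187.75.

187.75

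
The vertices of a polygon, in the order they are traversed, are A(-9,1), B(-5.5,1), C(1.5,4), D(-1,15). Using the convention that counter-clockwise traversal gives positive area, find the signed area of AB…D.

66.75

Apply Gauss's area formula: 2A = Σ (x_i·y_{i+1} − x_{i+1}·y_i), indices taken mod 4.
Cross-terms: -3.5, -23.5, 26.5, 134  ⇒  Σ = 133.5
Signed area = Σ/2 = 66.75 (positive ⇒ counter-clockwise traversal).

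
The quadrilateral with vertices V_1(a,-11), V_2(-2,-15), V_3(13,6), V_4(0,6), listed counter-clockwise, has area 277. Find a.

The doubled signed area Σ (x_i y_{i+1} − x_{i+1} y_i) is linear in a.
With a=0 it equals 239; the coefficient of a is -21 (from the two edges through V_1).
So -21·a + 239 = 2·277 = 554 ⇒ a = -15.

-15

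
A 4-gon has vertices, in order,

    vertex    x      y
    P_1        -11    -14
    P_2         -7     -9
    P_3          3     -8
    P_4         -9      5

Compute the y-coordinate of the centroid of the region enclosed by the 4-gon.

Apply the shoelace formula. First the cross-terms c_i = x_i·y_{i+1} − x_{i+1}·y_i:
  1, 83, -57, 181  ⇒  2A = 208, A = 104.
Then Σ (y_i + y_{i+1})·c_i = -2892, so ȳ = -2892 / (6·104) = -241/52.

-241/52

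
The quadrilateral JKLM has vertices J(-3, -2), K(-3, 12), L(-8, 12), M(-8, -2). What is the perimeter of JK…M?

|JK| = √((0)² + (14)²) = √196 = 14
|KL| = √((-5)² + (0)²) = √25 = 5
|LM| = √((0)² + (-14)²) = √196 = 14
|MJ| = √((5)² + (0)²) = √25 = 5
Perimeter = 14 + 5 + 14 + 5 = 38.

38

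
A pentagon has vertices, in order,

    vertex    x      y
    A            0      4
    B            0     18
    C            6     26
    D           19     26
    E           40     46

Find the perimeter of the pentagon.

124

|AB| = √((0)² + (14)²) = √196 = 14
|BC| = √((6)² + (8)²) = √100 = 10
|CD| = √((13)² + (0)²) = √169 = 13
|DE| = √((21)² + (20)²) = √841 = 29
|EA| = √((-40)² + (-42)²) = √3364 = 58
Perimeter = 14 + 10 + 13 + 29 + 58 = 124.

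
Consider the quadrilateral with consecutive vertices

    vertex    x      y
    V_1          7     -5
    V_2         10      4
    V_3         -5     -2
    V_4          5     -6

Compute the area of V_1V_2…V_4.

67.5

Apply Gauss's area formula: 2A = Σ (x_i·y_{i+1} − x_{i+1}·y_i), indices taken mod 4.
V_1→V_2: (7)(4) − (10)(-5) = 78
V_2→V_3: (10)(-2) − (-5)(4) = 0
V_3→V_4: (-5)(-6) − (5)(-2) = 40
V_4→V_1: (5)(-5) − (7)(-6) = 17
Σ = 135
Area = |Σ|/2 = 67.5.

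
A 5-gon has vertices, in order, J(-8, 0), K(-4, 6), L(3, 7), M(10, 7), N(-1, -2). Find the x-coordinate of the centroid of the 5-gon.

-1/43

Apply the surveyor's formula. First the cross-terms c_i = x_i·y_{i+1} − x_{i+1}·y_i:
  -48, -46, -49, -13, -16  ⇒  2A = -172, A = -86.
Then Σ (x_i + x_{i+1})·c_i = 12, so x̄ = 12 / (6·(-86)) = -1/43.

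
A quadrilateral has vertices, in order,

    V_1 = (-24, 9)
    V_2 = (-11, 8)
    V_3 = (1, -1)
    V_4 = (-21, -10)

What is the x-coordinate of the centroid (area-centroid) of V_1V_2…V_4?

-463/33

Apply the shoelace (surveyor's) formula. First the cross-terms c_i = x_i·y_{i+1} − x_{i+1}·y_i:
  -93, 3, -31, -429  ⇒  2A = -550, A = -275.
Then Σ (x_i + x_{i+1})·c_i = 23150, so x̄ = 23150 / (6·(-275)) = -463/33.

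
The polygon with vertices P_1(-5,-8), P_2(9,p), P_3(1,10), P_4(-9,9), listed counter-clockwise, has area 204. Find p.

The doubled signed area Σ (x_i y_{i+1} − x_{i+1} y_i) is linear in p.
With p=0 it equals 378; the coefficient of p is -6 (from the two edges through P_2).
So -6·p + 378 = 2·204 = 408 ⇒ p = -5.

-5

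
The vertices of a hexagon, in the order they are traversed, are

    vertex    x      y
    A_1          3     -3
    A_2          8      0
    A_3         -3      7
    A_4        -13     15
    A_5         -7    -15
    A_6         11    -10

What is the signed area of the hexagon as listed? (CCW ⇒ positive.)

329

Σ = (24) + (56) + (46) + (300) + (235) + (-3) = 658
Signed area = Σ/2 = 329 (positive ⇒ counter-clockwise traversal).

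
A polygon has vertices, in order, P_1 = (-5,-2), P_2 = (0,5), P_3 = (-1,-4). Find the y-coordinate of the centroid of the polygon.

Apply the shoelace (surveyor's) formula. First the cross-terms c_i = x_i·y_{i+1} − x_{i+1}·y_i:
  -25, 5, -18  ⇒  2A = -38, A = -19.
Then Σ (y_i + y_{i+1})·c_i = 38, so ȳ = 38 / (6·(-19)) = -1/3.

-1/3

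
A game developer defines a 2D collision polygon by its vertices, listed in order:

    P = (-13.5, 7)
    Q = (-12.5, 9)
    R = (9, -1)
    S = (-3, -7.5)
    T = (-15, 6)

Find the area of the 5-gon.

163.75

Apply the surveyor's formula: 2A = Σ (x_i·y_{i+1} − x_{i+1}·y_i), indices taken mod 5.
Σ = (-34) + (-68.5) + (-70.5) + (-130.5) + (-24) = -327.5
Area = |Σ|/2 = 163.75.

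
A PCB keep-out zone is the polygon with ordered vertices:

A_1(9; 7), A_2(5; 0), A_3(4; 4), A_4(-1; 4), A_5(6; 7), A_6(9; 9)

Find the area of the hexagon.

26.5

Σ = (-35) + (20) + (20) + (-31) + (-9) + (-18) = -53
Area = |Σ|/2 = 26.5.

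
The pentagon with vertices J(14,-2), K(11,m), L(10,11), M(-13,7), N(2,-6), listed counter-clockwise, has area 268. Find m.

The doubled signed area Σ (x_i y_{i+1} − x_{i+1} y_i) is linear in m.
With m=0 it equals 500; the coefficient of m is 4 (from the two edges through K).
So 4·m + 500 = 2·268 = 536 ⇒ m = 9.

9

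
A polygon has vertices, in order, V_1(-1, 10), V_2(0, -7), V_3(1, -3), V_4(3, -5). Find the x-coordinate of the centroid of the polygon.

22/43

Apply the shoelace (surveyor's) formula. First the cross-terms c_i = x_i·y_{i+1} − x_{i+1}·y_i:
  7, 7, 4, 25  ⇒  2A = 43, A = 21.5.
Then Σ (x_i + x_{i+1})·c_i = 66, so x̄ = 66 / (6·21.5) = 22/43.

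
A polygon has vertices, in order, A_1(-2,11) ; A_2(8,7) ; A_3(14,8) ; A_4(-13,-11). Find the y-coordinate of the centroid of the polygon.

Apply the shoelace formula. First the cross-terms c_i = x_i·y_{i+1} − x_{i+1}·y_i:
  -102, -34, -50, -165  ⇒  2A = -351, A = -175.5.
Then Σ (y_i + y_{i+1})·c_i = -2196, so ȳ = -2196 / (6·(-175.5)) = 244/117.

244/117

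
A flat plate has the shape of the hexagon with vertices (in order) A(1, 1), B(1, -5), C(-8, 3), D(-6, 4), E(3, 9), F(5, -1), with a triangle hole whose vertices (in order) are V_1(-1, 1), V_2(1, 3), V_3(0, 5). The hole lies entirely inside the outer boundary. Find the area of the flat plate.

Outer boundary:
Apply the shoelace (surveyor's) formula: 2A = Σ (x_i·y_{i+1} − x_{i+1}·y_i), indices taken mod 6.
Σ = (-6) + (-37) + (-14) + (-66) + (-48) + (6) = -165
Area = |Σ|/2 = 82.5.
Hole:
Σ = (-4) + (5) + (5) = 6
Area = |Σ|/2 = 3.
Net area = 82.5 − 3 = 79.5.

79.5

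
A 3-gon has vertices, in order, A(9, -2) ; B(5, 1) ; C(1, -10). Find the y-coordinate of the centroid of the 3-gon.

-11/3

Apply Gauss's area formula. First the cross-terms c_i = x_i·y_{i+1} − x_{i+1}·y_i:
  19, -51, 88  ⇒  2A = 56, A = 28.
Then Σ (y_i + y_{i+1})·c_i = -616, so ȳ = -616 / (6·28) = -11/3.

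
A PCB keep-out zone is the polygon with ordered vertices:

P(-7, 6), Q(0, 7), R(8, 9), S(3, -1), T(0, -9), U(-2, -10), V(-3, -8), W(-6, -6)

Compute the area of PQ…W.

Apply Gauss's area formula: 2A = Σ (x_i·y_{i+1} − x_{i+1}·y_i), indices taken mod 8.
Σ = (-49) + (-56) + (-35) + (-27) + (-18) + (-14) + (-30) + (-78) = -307
Area = |Σ|/2 = 153.5.

153.5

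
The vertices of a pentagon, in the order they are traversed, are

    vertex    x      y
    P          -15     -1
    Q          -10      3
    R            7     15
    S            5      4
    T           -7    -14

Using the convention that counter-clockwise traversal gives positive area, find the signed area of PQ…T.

Σ = (-55) + (-171) + (-47) + (-42) + (-203) = -518
Signed area = Σ/2 = -259 (negative ⇒ clockwise traversal).

-259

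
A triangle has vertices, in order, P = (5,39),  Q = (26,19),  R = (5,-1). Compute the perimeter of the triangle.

|PQ| = √((21)² + (-20)²) = √841 = 29
|QR| = √((-21)² + (-20)²) = √841 = 29
|RP| = √((0)² + (40)²) = √1600 = 40
Perimeter = 29 + 29 + 40 = 98.

98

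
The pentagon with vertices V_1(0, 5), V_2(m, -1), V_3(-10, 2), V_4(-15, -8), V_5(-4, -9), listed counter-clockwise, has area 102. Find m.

Write out the shoelace sum; only the two edges meeting at V_2 involve m:
2·Area = [(0·(-1) − m·5) + (m·2 − (-10)·(-1))] + 193
       = -3·m + 183 = 204
⇒ m = -7.

-7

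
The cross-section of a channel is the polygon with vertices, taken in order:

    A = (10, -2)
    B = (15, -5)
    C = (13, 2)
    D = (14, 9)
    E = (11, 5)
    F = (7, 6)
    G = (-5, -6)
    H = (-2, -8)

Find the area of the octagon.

Apply the surveyor's formula: 2A = Σ (x_i·y_{i+1} − x_{i+1}·y_i), indices taken mod 8.
Σ = (-20) + (95) + (89) + (-29) + (31) + (-12) + (28) + (84) = 266
Area = |Σ|/2 = 133.

133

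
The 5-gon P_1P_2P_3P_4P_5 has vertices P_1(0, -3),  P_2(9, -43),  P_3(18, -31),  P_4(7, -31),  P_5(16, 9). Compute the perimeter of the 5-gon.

|P_1P_2| = √((9)² + (-40)²) = √1681 = 41
|P_2P_3| = √((9)² + (12)²) = √225 = 15
|P_3P_4| = √((-11)² + (0)²) = √121 = 11
|P_4P_5| = √((9)² + (40)²) = √1681 = 41
|P_5P_1| = √((-16)² + (-12)²) = √400 = 20
Perimeter = 41 + 15 + 11 + 41 + 20 = 128.

128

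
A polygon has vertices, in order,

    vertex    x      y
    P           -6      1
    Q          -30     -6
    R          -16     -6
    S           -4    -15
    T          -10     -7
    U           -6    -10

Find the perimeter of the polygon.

|PQ| = √((-24)² + (-7)²) = √625 = 25
|QR| = √((14)² + (0)²) = √196 = 14
|RS| = √((12)² + (-9)²) = √225 = 15
|ST| = √((-6)² + (8)²) = √100 = 10
|TU| = √((4)² + (-3)²) = √25 = 5
|UP| = √((0)² + (11)²) = √121 = 11
Perimeter = 25 + 14 + 15 + 10 + 5 + 11 = 80.

80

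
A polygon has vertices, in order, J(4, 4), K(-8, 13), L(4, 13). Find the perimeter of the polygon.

36

|JK| = √((-12)² + (9)²) = √225 = 15
|KL| = √((12)² + (0)²) = √144 = 12
|LJ| = √((0)² + (-9)²) = √81 = 9
Perimeter = 15 + 12 + 9 = 36.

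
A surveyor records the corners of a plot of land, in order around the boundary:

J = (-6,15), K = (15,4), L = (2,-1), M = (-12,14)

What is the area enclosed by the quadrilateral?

Apply the shoelace formula: 2A = Σ (x_i·y_{i+1} − x_{i+1}·y_i), indices taken mod 4.
Cross-terms: -249, -23, 16, -96  ⇒  Σ = -352
Area = |Σ|/2 = 176.

176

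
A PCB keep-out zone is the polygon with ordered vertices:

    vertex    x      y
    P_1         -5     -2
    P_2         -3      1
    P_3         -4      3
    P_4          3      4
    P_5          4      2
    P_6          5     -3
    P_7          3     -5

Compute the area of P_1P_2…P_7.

60

Apply the surveyor's formula: 2A = Σ (x_i·y_{i+1} − x_{i+1}·y_i), indices taken mod 7.
Cross-terms: -11, -5, -25, -10, -22, -16, -31  ⇒  Σ = -120
Area = |Σ|/2 = 60.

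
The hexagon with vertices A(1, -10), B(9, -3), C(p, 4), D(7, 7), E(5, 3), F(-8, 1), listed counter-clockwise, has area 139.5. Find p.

9

The doubled signed area Σ (x_i y_{i+1} − x_{i+1} y_i) is linear in p.
With p=0 it equals 189; the coefficient of p is 10 (from the two edges through C).
So 10·p + 189 = 2·139.5 = 279 ⇒ p = 9.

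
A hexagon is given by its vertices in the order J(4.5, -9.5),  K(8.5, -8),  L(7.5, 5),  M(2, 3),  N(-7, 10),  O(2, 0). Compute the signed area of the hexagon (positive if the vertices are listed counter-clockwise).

80.875

Apply the shoelace formula: 2A = Σ (x_i·y_{i+1} − x_{i+1}·y_i), indices taken mod 6.
Cross-terms: 44.75, 102.5, 12.5, 41, -20, -19  ⇒  Σ = 161.75
Signed area = Σ/2 = 80.875 (positive ⇒ counter-clockwise traversal).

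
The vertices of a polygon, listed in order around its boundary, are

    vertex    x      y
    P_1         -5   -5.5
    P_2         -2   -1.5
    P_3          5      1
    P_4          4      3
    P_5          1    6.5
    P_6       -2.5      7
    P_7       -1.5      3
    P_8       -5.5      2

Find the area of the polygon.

P_1→P_2: (-5)(-1.5) − (-2)(-5.5) = -3.5
P_2→P_3: (-2)(1) − (5)(-1.5) = 5.5
P_3→P_4: (5)(3) − (4)(1) = 11
P_4→P_5: (4)(6.5) − (1)(3) = 23
P_5→P_6: (1)(7) − (-2.5)(6.5) = 23.25
P_6→P_7: (-2.5)(3) − (-1.5)(7) = 3
P_7→P_8: (-1.5)(2) − (-5.5)(3) = 13.5
P_8→P_1: (-5.5)(-5.5) − (-5)(2) = 40.25
Σ = 116
Area = |Σ|/2 = 58.

58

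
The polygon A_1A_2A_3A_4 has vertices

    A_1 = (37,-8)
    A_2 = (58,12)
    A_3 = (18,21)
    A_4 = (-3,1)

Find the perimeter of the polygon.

|A_1A_2| = √((21)² + (20)²) = √841 = 29
|A_2A_3| = √((-40)² + (9)²) = √1681 = 41
|A_3A_4| = √((-21)² + (-20)²) = √841 = 29
|A_4A_1| = √((40)² + (-9)²) = √1681 = 41
Perimeter = 29 + 41 + 29 + 41 = 140.

140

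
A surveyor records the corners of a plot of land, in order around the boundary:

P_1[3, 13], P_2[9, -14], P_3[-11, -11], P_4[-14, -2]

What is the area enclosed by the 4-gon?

Apply Gauss's area formula: 2A = Σ (x_i·y_{i+1} − x_{i+1}·y_i), indices taken mod 4.
P_1→P_2: (3)(-14) − (9)(13) = -159
P_2→P_3: (9)(-11) − (-11)(-14) = -253
P_3→P_4: (-11)(-2) − (-14)(-11) = -132
P_4→P_1: (-14)(13) − (3)(-2) = -176
Σ = -720
Area = |Σ|/2 = 360.

360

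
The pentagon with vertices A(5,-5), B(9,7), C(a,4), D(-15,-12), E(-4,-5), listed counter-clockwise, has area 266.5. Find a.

Write out the shoelace sum; only the two edges meeting at C involve a:
2·Area = [(9·4 − a·7) + (a·(-12) − (-15)·4)] + 152
       = -19·a + 248 = 533
⇒ a = -15.

-15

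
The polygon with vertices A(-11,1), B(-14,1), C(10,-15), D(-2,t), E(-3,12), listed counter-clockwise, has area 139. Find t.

The doubled signed area Σ (x_i y_{i+1} − x_{i+1} y_i) is linear in t.
With t=0 it equals 278; the coefficient of t is 13 (from the two edges through D).
So 13·t + 278 = 2·139 = 278 ⇒ t = 0.

0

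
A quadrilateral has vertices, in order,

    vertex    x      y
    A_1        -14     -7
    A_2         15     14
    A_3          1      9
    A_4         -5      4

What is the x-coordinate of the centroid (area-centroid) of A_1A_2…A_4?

Apply Gauss's area formula. First the cross-terms c_i = x_i·y_{i+1} − x_{i+1}·y_i:
  -91, 121, 49, 91  ⇒  2A = 170, A = 85.
Then Σ (x_i + x_{i+1})·c_i = -80, so x̄ = -80 / (6·85) = -8/51.

-8/51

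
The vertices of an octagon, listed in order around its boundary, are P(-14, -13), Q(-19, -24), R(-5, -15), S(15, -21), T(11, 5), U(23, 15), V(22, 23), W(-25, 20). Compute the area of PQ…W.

1379.5

Apply the shoelace formula: 2A = Σ (x_i·y_{i+1} − x_{i+1}·y_i), indices taken mod 8.
Σ = (89) + (165) + (330) + (306) + (50) + (199) + (1015) + (605) = 2759
Area = |Σ|/2 = 1379.5.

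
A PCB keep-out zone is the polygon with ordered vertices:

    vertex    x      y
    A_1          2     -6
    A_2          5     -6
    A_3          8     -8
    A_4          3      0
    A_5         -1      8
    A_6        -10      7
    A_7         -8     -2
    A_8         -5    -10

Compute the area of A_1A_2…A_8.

171.5

Apply the surveyor's formula: 2A = Σ (x_i·y_{i+1} − x_{i+1}·y_i), indices taken mod 8.
Σ = (18) + (8) + (24) + (24) + (73) + (76) + (70) + (50) = 343
Area = |Σ|/2 = 171.5.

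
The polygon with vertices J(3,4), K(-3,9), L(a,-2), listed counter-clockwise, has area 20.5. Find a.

Write out the shoelace sum; only the two edges meeting at L involve a:
2·Area = [((-3)·(-2) − a·9) + (a·4 − 3·(-2))] + 39
       = -5·a + 51 = 41
⇒ a = 2.

2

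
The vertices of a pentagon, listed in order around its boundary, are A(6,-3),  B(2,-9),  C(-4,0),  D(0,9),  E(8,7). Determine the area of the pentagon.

129

Σ = (-48) + (-36) + (-36) + (-72) + (-66) = -258
Area = |Σ|/2 = 129.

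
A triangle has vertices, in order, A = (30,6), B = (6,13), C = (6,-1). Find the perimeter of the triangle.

64

|AB| = √((-24)² + (7)²) = √625 = 25
|BC| = √((0)² + (-14)²) = √196 = 14
|CA| = √((24)² + (7)²) = √625 = 25
Perimeter = 25 + 14 + 25 = 64.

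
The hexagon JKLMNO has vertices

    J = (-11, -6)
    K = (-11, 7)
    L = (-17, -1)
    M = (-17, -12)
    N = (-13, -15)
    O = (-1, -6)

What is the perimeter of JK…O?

|JK| = √((0)² + (13)²) = √169 = 13
|KL| = √((-6)² + (-8)²) = √100 = 10
|LM| = √((0)² + (-11)²) = √121 = 11
|MN| = √((4)² + (-3)²) = √25 = 5
|NO| = √((12)² + (9)²) = √225 = 15
|OJ| = √((-10)² + (0)²) = √100 = 10
Perimeter = 13 + 10 + 11 + 5 + 15 + 10 = 64.

64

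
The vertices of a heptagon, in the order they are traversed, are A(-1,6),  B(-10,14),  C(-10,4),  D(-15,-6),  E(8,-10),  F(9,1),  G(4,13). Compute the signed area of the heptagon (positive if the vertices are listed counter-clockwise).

Apply the shoelace formula: 2A = Σ (x_i·y_{i+1} − x_{i+1}·y_i), indices taken mod 7.
Σ = (46) + (100) + (120) + (198) + (98) + (113) + (37) = 712
Signed area = Σ/2 = 356 (positive ⇒ counter-clockwise traversal).

356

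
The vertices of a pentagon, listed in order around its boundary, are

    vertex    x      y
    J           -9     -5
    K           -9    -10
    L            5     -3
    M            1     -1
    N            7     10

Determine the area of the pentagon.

Apply Gauss's area formula: 2A = Σ (x_i·y_{i+1} − x_{i+1}·y_i), indices taken mod 5.
Σ = (45) + (77) + (-2) + (17) + (55) = 192
Area = |Σ|/2 = 96.

96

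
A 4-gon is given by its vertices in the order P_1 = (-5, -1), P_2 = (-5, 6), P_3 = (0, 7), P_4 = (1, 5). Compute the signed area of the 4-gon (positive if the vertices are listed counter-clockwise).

-26.5

Apply Gauss's area formula: 2A = Σ (x_i·y_{i+1} − x_{i+1}·y_i), indices taken mod 4.
P_1→P_2: (-5)(6) − (-5)(-1) = -35
P_2→P_3: (-5)(7) − (0)(6) = -35
P_3→P_4: (0)(5) − (1)(7) = -7
P_4→P_1: (1)(-1) − (-5)(5) = 24
Σ = -53
Signed area = Σ/2 = -26.5 (negative ⇒ clockwise traversal).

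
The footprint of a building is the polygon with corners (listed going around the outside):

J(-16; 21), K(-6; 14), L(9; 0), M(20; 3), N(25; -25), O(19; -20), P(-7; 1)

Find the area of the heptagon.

Apply the shoelace (surveyor's) formula: 2A = Σ (x_i·y_{i+1} − x_{i+1}·y_i), indices taken mod 7.
Σ = (-98) + (-126) + (27) + (-575) + (-25) + (-121) + (-131) = -1049
Area = |Σ|/2 = 524.5.

524.5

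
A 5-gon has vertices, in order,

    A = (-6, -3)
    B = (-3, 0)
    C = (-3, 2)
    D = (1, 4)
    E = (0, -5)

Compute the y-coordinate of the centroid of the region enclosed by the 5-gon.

-11/12

Apply Gauss's area formula. First the cross-terms c_i = x_i·y_{i+1} − x_{i+1}·y_i:
  -9, -6, -14, -5, -30  ⇒  2A = -64, A = -32.
Then Σ (y_i + y_{i+1})·c_i = 176, so ȳ = 176 / (6·(-32)) = -11/12.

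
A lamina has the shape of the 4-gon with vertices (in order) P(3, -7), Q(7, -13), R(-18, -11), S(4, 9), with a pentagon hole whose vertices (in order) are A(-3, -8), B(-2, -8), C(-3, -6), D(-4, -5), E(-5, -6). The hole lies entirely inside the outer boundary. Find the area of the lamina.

233

Outer boundary:
Apply the shoelace formula: 2A = Σ (x_i·y_{i+1} − x_{i+1}·y_i), indices taken mod 4.
Σ = (10) + (-311) + (-118) + (-55) = -474
Area = |Σ|/2 = 237.
Hole:
Cross-terms: 8, -12, -9, -1, 22  ⇒  Σ = 8
Area = |Σ|/2 = 4.
Net area = 237 − 4 = 233.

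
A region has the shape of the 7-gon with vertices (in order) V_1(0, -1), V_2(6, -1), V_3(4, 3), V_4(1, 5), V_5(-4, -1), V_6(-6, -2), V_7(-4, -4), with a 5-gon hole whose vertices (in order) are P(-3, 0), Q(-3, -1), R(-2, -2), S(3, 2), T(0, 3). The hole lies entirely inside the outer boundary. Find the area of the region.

Outer boundary:
Apply the shoelace (surveyor's) formula: 2A = Σ (x_i·y_{i+1} − x_{i+1}·y_i), indices taken mod 7.
Σ = (6) + (22) + (17) + (19) + (2) + (16) + (4) = 86
Area = |Σ|/2 = 43.
Hole:
Apply the shoelace (surveyor's) formula: 2A = Σ (x_i·y_{i+1} − x_{i+1}·y_i), indices taken mod 5.
P→Q: (-3)(-1) − (-3)(0) = 3
Q→R: (-3)(-2) − (-2)(-1) = 4
R→S: (-2)(2) − (3)(-2) = 2
S→T: (3)(3) − (0)(2) = 9
T→P: (0)(0) − (-3)(3) = 9
Σ = 27
Area = |Σ|/2 = 13.5.
Net area = 43 − 13.5 = 29.5.

29.5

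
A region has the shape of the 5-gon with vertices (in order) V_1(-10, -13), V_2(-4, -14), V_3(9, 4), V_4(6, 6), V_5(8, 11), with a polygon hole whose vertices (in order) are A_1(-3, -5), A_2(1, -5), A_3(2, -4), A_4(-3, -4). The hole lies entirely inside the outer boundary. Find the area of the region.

Outer boundary:
Cross-terms: 88, 110, 30, 18, 6  ⇒  Σ = 252
Area = |Σ|/2 = 126.
Hole:
Apply the surveyor's formula: 2A = Σ (x_i·y_{i+1} − x_{i+1}·y_i), indices taken mod 4.
Σ = (20) + (6) + (-20) + (3) = 9
Area = |Σ|/2 = 4.5.
Net area = 126 − 4.5 = 121.5.

121.5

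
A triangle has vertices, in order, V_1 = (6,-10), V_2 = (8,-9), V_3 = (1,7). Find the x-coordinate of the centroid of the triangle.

5

Apply Gauss's area formula. First the cross-terms c_i = x_i·y_{i+1} − x_{i+1}·y_i:
  26, 65, -52  ⇒  2A = 39, A = 19.5.
Then Σ (x_i + x_{i+1})·c_i = 585, so x̄ = 585 / (6·19.5) = 5.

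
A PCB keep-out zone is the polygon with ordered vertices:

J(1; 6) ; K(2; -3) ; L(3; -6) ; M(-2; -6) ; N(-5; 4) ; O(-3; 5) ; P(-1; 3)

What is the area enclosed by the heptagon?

Apply the shoelace (surveyor's) formula: 2A = Σ (x_i·y_{i+1} − x_{i+1}·y_i), indices taken mod 7.
Σ = (-15) + (-3) + (-30) + (-38) + (-13) + (-4) + (-9) = -112
Area = |Σ|/2 = 56.

56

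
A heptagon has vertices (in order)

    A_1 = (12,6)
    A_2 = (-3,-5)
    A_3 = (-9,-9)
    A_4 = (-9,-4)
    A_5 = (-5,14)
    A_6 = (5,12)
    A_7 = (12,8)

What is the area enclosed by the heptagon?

254.5

A_1→A_2: (12)(-5) − (-3)(6) = -42
A_2→A_3: (-3)(-9) − (-9)(-5) = -18
A_3→A_4: (-9)(-4) − (-9)(-9) = -45
A_4→A_5: (-9)(14) − (-5)(-4) = -146
A_5→A_6: (-5)(12) − (5)(14) = -130
A_6→A_7: (5)(8) − (12)(12) = -104
A_7→A_1: (12)(6) − (12)(8) = -24
Σ = -509
Area = |Σ|/2 = 254.5.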